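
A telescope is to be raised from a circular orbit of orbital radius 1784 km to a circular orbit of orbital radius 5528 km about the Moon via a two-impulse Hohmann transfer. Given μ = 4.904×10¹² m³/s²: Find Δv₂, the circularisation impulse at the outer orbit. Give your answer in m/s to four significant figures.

Δv ≈ 283.9 m/s

r₁ = 1784 km = 1.784×10⁶ m.
r₂ = 5528 km = 5.528×10⁶ m.
Transfer ellipse a_t = (r₁ + r₂)/2 = 3.656×10⁶ m.
At r₁: circular v_c1 = √(μ/r₁) = 1658 m/s; transfer-perilune v_p = √[μ(2/r₁ − 1/a_t)] = 2039 m/s.
At r₂: circular v_c2 = √(μ/r₂) = 941.9 m/s; transfer-apolune v_a = √[μ(2/r₂ − 1/a_t)] = 657.9 m/s.
Δv₂ = v_c2 − v_a = 283.9 m/s.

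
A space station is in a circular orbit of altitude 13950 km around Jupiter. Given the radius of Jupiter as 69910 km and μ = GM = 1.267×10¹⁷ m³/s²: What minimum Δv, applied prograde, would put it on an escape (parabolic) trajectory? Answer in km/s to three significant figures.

Δv ≈ 16.1 km/s

r = 69910 + 13950 = 83860 km = 8.3860×10⁷ m.
Circular speed v_c = √(μ/r) = 38870 m/s.
Escape speed v_esc = √(2μ/r) = √2 × v_c = 54970 m/s.
Δv = v_esc − v_c = 16100 m/s = 16.10 km/s.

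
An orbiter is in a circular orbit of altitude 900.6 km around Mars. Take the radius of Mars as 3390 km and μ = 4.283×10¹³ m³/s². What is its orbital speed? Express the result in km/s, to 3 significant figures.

v ≈ 3.16 km/s

r = 3390 + 900.6 = 4290.6 km = 4.2906×10⁶ m.
For a circular orbit v = √(μ/r) = √(4.283×10¹³ / 4.291×10⁶) = √(9.982×10⁶) = 3159 m/s.
That is 3.159 km/s.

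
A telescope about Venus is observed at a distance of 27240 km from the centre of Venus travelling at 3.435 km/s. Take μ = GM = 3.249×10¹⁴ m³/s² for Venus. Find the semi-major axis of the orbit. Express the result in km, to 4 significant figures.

r = 2.724×10⁷ m.
Specific orbital energy ε = v²/2 − μ/r = (3435)²/2 − 3.249×10¹⁴/2.724×10⁷ = -6.028×10⁶ J/kg.
Since ε = −μ/(2a), a = −μ/(2ε) = 2.695×10⁷ m = 26951 km.

a ≈ 26950 km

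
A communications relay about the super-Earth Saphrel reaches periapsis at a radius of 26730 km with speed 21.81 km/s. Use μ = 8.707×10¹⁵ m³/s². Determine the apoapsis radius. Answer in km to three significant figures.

apoapsis radius ≈ 72300 km

r_p = 2.673×10⁷ m.
Specific energy ε = v²/2 − μ/r = -8.790×10⁷ J/kg, so a = −μ/(2ε) = 4.953×10⁷ m.
The apsides satisfy r_p + r_a = 2a, so the apoapsis radius is 2a − r_p = 7.232×10⁷ m = 72325 km.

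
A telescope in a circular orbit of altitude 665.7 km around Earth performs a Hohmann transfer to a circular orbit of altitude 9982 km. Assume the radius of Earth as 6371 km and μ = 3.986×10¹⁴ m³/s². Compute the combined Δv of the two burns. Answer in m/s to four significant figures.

r₁ = 6371 + 665.7 = 7036.7 km = 7.0367×10⁶ m.
r₂ = 6371 + 9982 = 16353 km = 1.6353×10⁷ m.
Transfer ellipse a_t = (r₁ + r₂)/2 = 1.169×10⁷ m.
At r₁: circular v_c1 = √(μ/r₁) = 7526 m/s; transfer-perigee v_p = √[μ(2/r₁ − 1/a_t)] = 8900 m/s.
Δv₁ = v_p − v_c1 = 1374 m/s.
At r₂: circular v_c2 = √(μ/r₂) = 4937 m/s; transfer-apogee v_a = √[μ(2/r₂ − 1/a_t)] = 3830 m/s.
Δv₂ = v_c2 − v_a = 1107 m/s.
Total Δv = Δv₁ + Δv₂ = 2481 m/s.

Δv_total ≈ 2481 m/s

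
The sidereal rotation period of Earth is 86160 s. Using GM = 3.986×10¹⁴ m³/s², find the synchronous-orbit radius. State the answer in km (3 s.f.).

A synchronous orbit has period T, so by Kepler's third law a = (μT²/4π²)^(1/3).
μT²/4π² = 3.986×10¹⁴ × (8.616×10⁴)² / 39.48 = 7.495×10²² m³.
a = 4.216×10⁷ m = 42163 km.

r_sync ≈ 42200 km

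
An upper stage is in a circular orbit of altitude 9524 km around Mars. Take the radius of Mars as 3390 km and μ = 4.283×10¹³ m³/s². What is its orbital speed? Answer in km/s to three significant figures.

v ≈ 1.82 km/s

r = 3390 + 9524 = 12914 km = 1.2914×10⁷ m.
For a circular orbit v = √(μ/r) = √(4.283×10¹³ / 1.291×10⁷) = √(3.317×10⁶) = 1821 m/s.
That is 1.821 km/s.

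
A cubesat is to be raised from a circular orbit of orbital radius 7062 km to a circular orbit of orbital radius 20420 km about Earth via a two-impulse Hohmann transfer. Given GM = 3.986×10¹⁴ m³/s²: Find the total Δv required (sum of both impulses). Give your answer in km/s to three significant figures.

r₁ = 7062 km = 7.062×10⁶ m.
r₂ = 20420 km = 2.042×10⁷ m.
Transfer ellipse a_t = (r₁ + r₂)/2 = 1.374×10⁷ m.
At r₁: circular v_c1 = √(μ/r₁) = 7513 m/s; transfer-perigee v_p = √[μ(2/r₁ − 1/a_t)] = 9158 m/s.
Δv₁ = v_p − v_c1 = 1646 m/s.
At r₂: circular v_c2 = √(μ/r₂) = 4418 m/s; transfer-apogee v_a = √[μ(2/r₂ − 1/a_t)] = 3167 m/s.
Δv₂ = v_c2 − v_a = 1251 m/s.
Total Δv = Δv₁ + Δv₂ = 2896 m/s = 2.896 km/s.

Δv_total ≈ 2.90 km/s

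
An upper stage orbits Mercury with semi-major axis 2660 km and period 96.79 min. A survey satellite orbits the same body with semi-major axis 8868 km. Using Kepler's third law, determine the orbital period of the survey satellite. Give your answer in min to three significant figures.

T₂ ≈ 589 min

Kepler's third law: T² ∝ a³, so T₂ = T₁ (a₂/a₁)^(3/2).
a₂/a₁ = 3.334, (a₂/a₁)^(3/2) = 6.087.
T₂ = 96.79 × 6.087 = 589.2 min.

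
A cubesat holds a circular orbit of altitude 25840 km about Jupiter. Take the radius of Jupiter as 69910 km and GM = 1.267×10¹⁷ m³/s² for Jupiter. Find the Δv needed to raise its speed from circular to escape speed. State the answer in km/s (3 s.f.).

Δv ≈ 15.1 km/s

r = 69910 + 25840 = 95750 km = 9.5750×10⁷ m.
Circular speed v_c = √(μ/r) = 36380 m/s.
Escape speed v_esc = √(2μ/r) = √2 × v_c = 51440 m/s.
Δv = v_esc − v_c = 15070 m/s = 15.07 km/s.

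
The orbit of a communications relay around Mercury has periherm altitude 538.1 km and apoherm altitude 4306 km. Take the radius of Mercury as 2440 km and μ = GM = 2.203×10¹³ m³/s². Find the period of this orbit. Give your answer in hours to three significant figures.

T ≈ 3.99 hours

r_p = 2440 + 538.1 = 2978.1 km = 2.9781×10⁶ m.
r_a = 2440 + 4306 = 6746.0 km = 6.7460×10⁶ m.
Semi-major axis a = (r_p + r_a)/2 = (2978.1 + 6746.0)/2 = 4862.1 km = 4.862×10⁶ m.
By Kepler's third law T = 2π√(a³/μ) = 2π × 2.284×10³ = 1.435×10⁴ s.
= 3.987 hours.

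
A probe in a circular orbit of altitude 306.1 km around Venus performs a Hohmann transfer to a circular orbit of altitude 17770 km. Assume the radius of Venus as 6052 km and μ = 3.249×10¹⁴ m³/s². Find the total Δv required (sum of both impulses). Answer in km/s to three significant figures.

Δv_total ≈ 3.13 km/s

r₁ = 6052 + 306.1 = 6358.1 km = 6.3581×10⁶ m.
r₂ = 6052 + 17770 = 23822 km = 2.3822×10⁷ m.
Transfer ellipse a_t = (r₁ + r₂)/2 = 1.509×10⁷ m.
At r₁: circular v_c1 = √(μ/r₁) = 7148 m/s; transfer-periapsis v_p = √[μ(2/r₁ − 1/a_t)] = 8982 m/s.
Δv₁ = v_p − v_c1 = 1833 m/s.
At r₂: circular v_c2 = √(μ/r₂) = 3693 m/s; transfer-apoapsis v_a = √[μ(2/r₂ − 1/a_t)] = 2397 m/s.
Δv₂ = v_c2 − v_a = 1296 m/s.
Total Δv = Δv₁ + Δv₂ = 3129 m/s = 3.129 km/s.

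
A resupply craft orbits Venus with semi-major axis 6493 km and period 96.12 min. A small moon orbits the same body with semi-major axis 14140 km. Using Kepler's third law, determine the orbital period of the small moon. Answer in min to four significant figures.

Kepler's third law: T² ∝ a³, so T₂ = T₁ (a₂/a₁)^(3/2).
a₂/a₁ = 2.178, (a₂/a₁)^(3/2) = 3.214.
T₂ = 96.12 × 3.214 = 308.9 min.

T₂ ≈ 308.9 min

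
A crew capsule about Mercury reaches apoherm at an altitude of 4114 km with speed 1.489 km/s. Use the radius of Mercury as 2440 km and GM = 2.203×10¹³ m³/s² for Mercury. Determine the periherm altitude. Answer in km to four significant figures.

r_a = 2440 + 4114 = 6554.0 km = 6.554×10⁶ m.
Specific energy ε = v²/2 − μ/r = -2.253×10⁶ J/kg, so a = −μ/(2ε) = 4.890×10⁶ m.
The apsides satisfy r_p + r_a = 2a, so the periherm radius is 2a − r_a = 3.225×10⁶ m = 3225.2 km.
Periherm altitude = 3225.2 − 2440 = 785.18 km.

periherm altitude ≈ 785.2 km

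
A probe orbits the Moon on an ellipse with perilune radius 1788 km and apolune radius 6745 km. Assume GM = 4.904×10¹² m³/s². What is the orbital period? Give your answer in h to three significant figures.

Semi-major axis a = (r_p + r_a)/2 = (1788.0 + 6745.0)/2 = 4266.5 km = 4.266×10⁶ m.
By Kepler's third law T = 2π√(a³/μ) = 2π × 3.980×10³ = 2.500×10⁴ s.
= 6.946 h.

T ≈ 6.95 h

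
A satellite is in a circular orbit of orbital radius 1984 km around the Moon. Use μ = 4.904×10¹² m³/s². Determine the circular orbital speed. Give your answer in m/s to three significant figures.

r = 1984 km = 1.984×10⁶ m.
For a circular orbit v = √(μ/r) = √(4.904×10¹² / 1.984×10⁶) = √(2.472×10⁶) = 1572 m/s.

v ≈ 1570 m/s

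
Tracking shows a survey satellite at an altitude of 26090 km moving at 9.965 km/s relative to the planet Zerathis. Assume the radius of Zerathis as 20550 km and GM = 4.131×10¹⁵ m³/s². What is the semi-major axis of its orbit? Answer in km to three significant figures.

a ≈ 53100 km

r = 20550 + 26090 = 46640 km = 4.664×10⁷ m.
Specific orbital energy ε = v²/2 − μ/r = (9965)²/2 − 4.131×10¹⁵/4.664×10⁷ = -3.892×10⁷ J/kg.
Since ε = −μ/(2a), a = −μ/(2ε) = 5.307×10⁷ m = 53068 km.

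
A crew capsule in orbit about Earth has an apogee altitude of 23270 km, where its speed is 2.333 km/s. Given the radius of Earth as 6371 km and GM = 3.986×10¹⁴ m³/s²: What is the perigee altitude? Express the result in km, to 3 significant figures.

perigee altitude ≈ 1150 km

r_a = 6371 + 23270 = 29641 km = 2.964×10⁷ m.
Specific energy ε = v²/2 − μ/r = -1.073×10⁷ J/kg, so a = −μ/(2ε) = 1.858×10⁷ m.
The apsides satisfy r_p + r_a = 2a, so the perigee radius is 2a − r_a = 7.521×10⁶ m = 7520.5 km.
Perigee altitude = 7520.5 − 6371 = 1149.5 km.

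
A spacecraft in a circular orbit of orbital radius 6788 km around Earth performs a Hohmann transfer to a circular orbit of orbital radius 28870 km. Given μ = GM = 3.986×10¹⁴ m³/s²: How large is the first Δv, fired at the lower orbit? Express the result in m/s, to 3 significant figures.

r₁ = 6788 km = 6.788×10⁶ m.
r₂ = 28870 km = 2.887×10⁷ m.
Transfer ellipse a_t = (r₁ + r₂)/2 = 1.783×10⁷ m.
At r₁: circular v_c1 = √(μ/r₁) = 7663 m/s; transfer-perigee v_p = √[μ(2/r₁ − 1/a_t)] = 9751 m/s.
Δv₁ = v_p − v_c1 = 2088 m/s.

Δv ≈ 2090 m/s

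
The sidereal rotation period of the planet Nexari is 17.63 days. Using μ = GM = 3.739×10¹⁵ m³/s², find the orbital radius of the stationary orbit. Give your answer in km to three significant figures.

r_sync ≈ 6.03×10⁵ km

T = 17.63 days = 1.523×10⁶ s.
A synchronous orbit has period T, so by Kepler's third law a = (μT²/4π²)^(1/3).
μT²/4π² = 3.739×10¹⁵ × (1.523×10⁶)² / 39.48 = 2.197×10²⁶ m³.
a = 6.035×10⁸ m = 6.0345×10⁵ km.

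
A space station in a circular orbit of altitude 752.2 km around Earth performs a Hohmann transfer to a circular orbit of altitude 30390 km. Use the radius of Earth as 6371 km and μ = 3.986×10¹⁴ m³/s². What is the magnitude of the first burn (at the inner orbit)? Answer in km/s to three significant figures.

Δv ≈ 2.20 km/s

r₁ = 6371 + 752.2 = 7123.2 km = 7.1232×10⁶ m.
r₂ = 6371 + 30390 = 36761 km = 3.6761×10⁷ m.
Transfer ellipse a_t = (r₁ + r₂)/2 = 2.194×10⁷ m.
At r₁: circular v_c1 = √(μ/r₁) = 7481 m/s; transfer-perigee v_p = √[μ(2/r₁ − 1/a_t)] = 9682 m/s.
Δv₁ = v_p − v_c1 = 2202 m/s.
= 2.202 km/s.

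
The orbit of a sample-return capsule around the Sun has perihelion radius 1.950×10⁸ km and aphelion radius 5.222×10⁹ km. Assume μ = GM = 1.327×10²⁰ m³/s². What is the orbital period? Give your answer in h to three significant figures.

Semi-major axis a = (r_p + r_a)/2 = (1.9500×10⁸ + 5.2220×10⁹)/2 = 2.7085×10⁹ km = 2.708×10¹² m.
By Kepler's third law T = 2π√(a³/μ) = 2π × 3.870×10⁸ = 2.431×10⁹ s.
= 6.754×10⁵ h.

T ≈ 675000 h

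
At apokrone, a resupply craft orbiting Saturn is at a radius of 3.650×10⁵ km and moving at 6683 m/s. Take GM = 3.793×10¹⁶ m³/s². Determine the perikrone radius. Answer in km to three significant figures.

perikrone radius ≈ 99900 km

r_a = 3.650×10⁸ m.
Specific energy ε = v²/2 − μ/r = -8.159×10⁷ J/kg, so a = −μ/(2ε) = 2.325×10⁸ m.
The apsides satisfy r_p + r_a = 2a, so the perikrone radius is 2a − r_a = 9.990×10⁷ m = 99905 km.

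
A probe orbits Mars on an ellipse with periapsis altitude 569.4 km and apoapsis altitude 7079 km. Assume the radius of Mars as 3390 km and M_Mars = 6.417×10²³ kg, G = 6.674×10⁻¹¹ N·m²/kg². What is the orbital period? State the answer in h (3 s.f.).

μ = GM = 6.674×10⁻¹¹ × 6.417×10²³ = 4.283×10¹³ m³/s².
r_p = 3390 + 569.4 = 3959.4 km = 3.9594×10⁶ m.
r_a = 3390 + 7079 = 10469 km = 1.0469×10⁷ m.
Semi-major axis a = (r_p + r_a)/2 = (3959.4 + 10469)/2 = 7214.2 km = 7.214×10⁶ m.
By Kepler's third law T = 2π√(a³/μ) = 2π × 2.961×10³ = 1.860×10⁴ s.
= 5.168 h.

T ≈ 5.17 h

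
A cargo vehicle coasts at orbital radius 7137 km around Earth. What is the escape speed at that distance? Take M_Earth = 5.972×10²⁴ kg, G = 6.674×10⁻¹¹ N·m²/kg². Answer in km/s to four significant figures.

v_esc ≈ 10.57 km/s

μ = GM = 6.674×10⁻¹¹ × 5.972×10²⁴ = 3.986×10¹⁴ m³/s².
r = 7137 km = 7.137×10⁶ m.
Escape speed v_esc = √(2μ/r) = √(2 × 3.986×10¹⁴ / 7.137×10⁶) = √(1.117×10⁸) = 10570 m/s.
= 10.57 km/s.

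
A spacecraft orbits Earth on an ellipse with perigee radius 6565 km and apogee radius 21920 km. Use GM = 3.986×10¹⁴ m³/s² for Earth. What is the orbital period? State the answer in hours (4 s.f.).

Semi-major axis a = (r_p + r_a)/2 = (6565.0 + 21920)/2 = 14242 km = 1.424×10⁷ m.
By Kepler's third law T = 2π√(a³/μ) = 2π × 2.692×10³ = 1.692×10⁴ s.
= 4.699 hours.

T ≈ 4.699 hours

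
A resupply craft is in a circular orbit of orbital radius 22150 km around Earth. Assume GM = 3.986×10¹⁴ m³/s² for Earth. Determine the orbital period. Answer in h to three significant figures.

T ≈ 9.11 h

r = 22150 km = 2.215×10⁷ m.
Kepler's third law: T = 2π√(r³/μ) = 2π√((2.215×10⁷)³ / 3.986×10¹⁴).
r³/μ = 2.726×10⁷ s², so T = 2π × 5.221×10³ = 3.281×10⁴ s.
Converting: 3.281×10⁴ s ÷ 3600 = 9.113 h.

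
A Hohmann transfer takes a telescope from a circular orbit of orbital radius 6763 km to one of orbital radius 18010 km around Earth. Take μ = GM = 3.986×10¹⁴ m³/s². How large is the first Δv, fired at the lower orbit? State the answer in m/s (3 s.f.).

Δv ≈ 1580 m/s

r₁ = 6763 km = 6.763×10⁶ m.
r₂ = 18010 km = 1.801×10⁷ m.
Transfer ellipse a_t = (r₁ + r₂)/2 = 1.239×10⁷ m.
At r₁: circular v_c1 = √(μ/r₁) = 7677 m/s; transfer-perigee v_p = √[μ(2/r₁ − 1/a_t)] = 9257 m/s.
Δv₁ = v_p − v_c1 = 1580 m/s.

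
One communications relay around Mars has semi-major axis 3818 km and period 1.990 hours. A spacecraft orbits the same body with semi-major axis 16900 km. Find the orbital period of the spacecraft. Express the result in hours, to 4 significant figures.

Kepler's third law: T² ∝ a³, so T₂ = T₁ (a₂/a₁)^(3/2).
a₂/a₁ = 4.426, (a₂/a₁)^(3/2) = 9.313.
T₂ = 1.990 × 9.313 = 18.53 hours.

T₂ ≈ 18.53 hours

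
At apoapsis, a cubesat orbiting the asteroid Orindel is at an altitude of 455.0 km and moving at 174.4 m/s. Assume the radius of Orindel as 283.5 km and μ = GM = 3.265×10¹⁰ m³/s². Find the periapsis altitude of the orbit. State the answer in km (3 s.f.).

r_a = 283.5 + 455.0 = 738.50 km = 7.385×10⁵ m.
Specific energy ε = v²/2 − μ/r = -2.900×10⁴ J/kg, so a = −μ/(2ε) = 5.629×10⁵ m.
The apsides satisfy r_p + r_a = 2a, so the periapsis radius is 2a − r_a = 3.872×10⁵ m = 387.22 km.
Periapsis altitude = 387.22 − 283.5 = 103.72 km.

periapsis altitude ≈ 104 km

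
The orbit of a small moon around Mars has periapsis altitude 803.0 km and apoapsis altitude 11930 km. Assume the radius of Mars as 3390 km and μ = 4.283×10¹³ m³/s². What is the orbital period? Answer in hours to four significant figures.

r_p = 3390 + 803.0 = 4193.0 km = 4.1930×10⁶ m.
r_a = 3390 + 11930 = 15320 km = 1.5320×10⁷ m.
Semi-major axis a = (r_p + r_a)/2 = (4193.0 + 15320)/2 = 9756.5 km = 9.756×10⁶ m.
By Kepler's third law T = 2π√(a³/μ) = 2π × 4.657×10³ = 2.926×10⁴ s.
= 8.127 hours.

T ≈ 8.127 hours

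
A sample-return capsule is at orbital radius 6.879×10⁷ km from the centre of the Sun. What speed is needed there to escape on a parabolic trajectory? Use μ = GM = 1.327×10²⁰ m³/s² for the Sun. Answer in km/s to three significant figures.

v_esc ≈ 62.1 km/s

r = 6.879×10⁷ km = 6.879×10¹⁰ m.
Escape speed v_esc = √(2μ/r) = √(2 × 1.327×10²⁰ / 6.879×10¹⁰) = √(3.858×10⁹) = 62110 m/s.
= 62.11 km/s.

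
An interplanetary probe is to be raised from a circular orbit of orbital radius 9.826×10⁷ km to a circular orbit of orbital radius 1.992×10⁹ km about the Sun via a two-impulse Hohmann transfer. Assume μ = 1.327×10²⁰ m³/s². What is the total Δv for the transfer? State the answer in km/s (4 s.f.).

Δv_total ≈ 19.65 km/s

r₁ = 9.826×10⁷ km = 9.826×10¹⁰ m.
r₂ = 1.992×10⁹ km = 1.992×10¹² m.
Transfer ellipse a_t = (r₁ + r₂)/2 = 1.045×10¹² m.
At r₁: circular v_c1 = √(μ/r₁) = 36750 m/s; transfer-perihelion v_p = √[μ(2/r₁ − 1/a_t)] = 50730 m/s.
Δv₁ = v_p − v_c1 = 13990 m/s.
At r₂: circular v_c2 = √(μ/r₂) = 8162 m/s; transfer-aphelion v_a = √[μ(2/r₂ − 1/a_t)] = 2503 m/s.
Δv₂ = v_c2 − v_a = 5659 m/s.
Total Δv = Δv₁ + Δv₂ = 19650 m/s = 19.65 km/s.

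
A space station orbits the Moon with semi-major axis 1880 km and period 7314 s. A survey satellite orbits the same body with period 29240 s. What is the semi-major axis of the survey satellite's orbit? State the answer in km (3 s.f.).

Kepler's third law: a³ ∝ T², so a₂ = a₁ (T₂/T₁)^(2/3).
T₂/T₁ = 3.998, (T₂/T₁)^(2/3) = 2.519.
a₂ = 1880 × 2.519 = 4736 km.

a₂ ≈ 4740 km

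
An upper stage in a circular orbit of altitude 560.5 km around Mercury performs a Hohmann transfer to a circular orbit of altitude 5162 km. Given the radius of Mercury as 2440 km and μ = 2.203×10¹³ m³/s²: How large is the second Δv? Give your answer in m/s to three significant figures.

r₁ = 2440 + 560.5 = 3000.5 km = 3.0005×10⁶ m.
r₂ = 2440 + 5162 = 7602.0 km = 7.6020×10⁶ m.
Transfer ellipse a_t = (r₁ + r₂)/2 = 5.301×10⁶ m.
At r₁: circular v_c1 = √(μ/r₁) = 2710 m/s; transfer-periherm v_p = √[μ(2/r₁ − 1/a_t)] = 3245 m/s.
At r₂: circular v_c2 = √(μ/r₂) = 1702 m/s; transfer-apoherm v_a = √[μ(2/r₂ − 1/a_t)] = 1281 m/s.
Δv₂ = v_c2 − v_a = 421.6 m/s.

Δv ≈ 422 m/s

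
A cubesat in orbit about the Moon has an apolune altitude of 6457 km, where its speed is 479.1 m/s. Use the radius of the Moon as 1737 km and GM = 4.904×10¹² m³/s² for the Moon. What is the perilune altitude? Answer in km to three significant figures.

r_a = 1737 + 6457 = 8194.0 km = 8.194×10⁶ m.
Specific energy ε = v²/2 − μ/r = -4.837×10⁵ J/kg, so a = −μ/(2ε) = 5.069×10⁶ m.
The apsides satisfy r_p + r_a = 2a, so the perilune radius is 2a − r_a = 1.944×10⁶ m = 1944.1 km.
Perilune altitude = 1944.1 − 1737 = 207.13 km.

perilune altitude ≈ 207 km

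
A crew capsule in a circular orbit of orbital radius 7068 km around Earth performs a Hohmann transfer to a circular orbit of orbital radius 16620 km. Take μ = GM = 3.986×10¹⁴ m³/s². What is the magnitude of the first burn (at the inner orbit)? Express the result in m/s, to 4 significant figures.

r₁ = 7068 km = 7.068×10⁶ m.
r₂ = 16620 km = 1.662×10⁷ m.
Transfer ellipse a_t = (r₁ + r₂)/2 = 1.184×10⁷ m.
At r₁: circular v_c1 = √(μ/r₁) = 7510 m/s; transfer-perigee v_p = √[μ(2/r₁ − 1/a_t)] = 8896 m/s.
Δv₁ = v_p − v_c1 = 1386 m/s.

Δv ≈ 1386 m/s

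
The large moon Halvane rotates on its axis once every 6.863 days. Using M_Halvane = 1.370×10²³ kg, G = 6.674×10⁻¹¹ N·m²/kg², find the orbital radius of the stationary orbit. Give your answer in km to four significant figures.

r_sync ≈ 43340 km

μ = GM = 6.674×10⁻¹¹ × 1.370×10²³ = 9.143×10¹² m³/s².
T = 6.863 days = 5.930×10⁵ s.
A synchronous orbit has period T, so by Kepler's third law a = (μT²/4π²)^(1/3).
μT²/4π² = 9.143×10¹² × (5.930×10⁵)² / 39.48 = 8.143×10²² m³.
a = 4.334×10⁷ m = 43345 km.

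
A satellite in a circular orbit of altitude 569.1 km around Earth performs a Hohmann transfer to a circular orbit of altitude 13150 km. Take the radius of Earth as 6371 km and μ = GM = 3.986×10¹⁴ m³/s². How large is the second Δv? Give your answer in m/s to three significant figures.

r₁ = 6371 + 569.1 = 6940.1 km = 6.9401×10⁶ m.
r₂ = 6371 + 13150 = 19521 km = 1.9521×10⁷ m.
Transfer ellipse a_t = (r₁ + r₂)/2 = 1.323×10⁷ m.
At r₁: circular v_c1 = √(μ/r₁) = 7579 m/s; transfer-perigee v_p = √[μ(2/r₁ − 1/a_t)] = 9206 m/s.
At r₂: circular v_c2 = √(μ/r₂) = 4519 m/s; transfer-apogee v_a = √[μ(2/r₂ − 1/a_t)] = 3273 m/s.
Δv₂ = v_c2 − v_a = 1246 m/s.

Δv ≈ 1250 m/s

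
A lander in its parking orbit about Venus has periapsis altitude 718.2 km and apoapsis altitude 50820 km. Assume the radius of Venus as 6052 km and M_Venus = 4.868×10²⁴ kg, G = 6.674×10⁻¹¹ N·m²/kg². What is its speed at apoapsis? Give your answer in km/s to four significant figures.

μ = GM = 6.674×10⁻¹¹ × 4.868×10²⁴ = 3.249×10¹⁴ m³/s².
r_p = 6052 + 718.2 = 6770.2 km = 6.7702×10⁶ m.
r_a = 6052 + 50820 = 56872 km = 5.6872×10⁷ m.
Semi-major axis a = (r_p + r_a)/2 = 31821 km = 3.182×10⁷ m.
Vis-viva: v² = μ(2/r − 1/a) = 3.249×10¹⁴ × (3.517×10⁻⁸ − 3.143×10⁻⁸) = 1.215×10⁶ m²/s².
v = 1102 m/s = 1.102 km/s.

v ≈ 1.102 km/s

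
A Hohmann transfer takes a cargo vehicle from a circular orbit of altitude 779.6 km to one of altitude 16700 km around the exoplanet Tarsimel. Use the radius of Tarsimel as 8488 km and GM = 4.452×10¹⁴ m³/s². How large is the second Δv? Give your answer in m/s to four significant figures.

r₁ = 8488 + 779.6 = 9267.6 km = 9.2676×10⁶ m.
r₂ = 8488 + 16700 = 25188 km = 2.5188×10⁷ m.
Transfer ellipse a_t = (r₁ + r₂)/2 = 1.723×10⁷ m.
At r₁: circular v_c1 = √(μ/r₁) = 6931 m/s; transfer-periapsis v_p = √[μ(2/r₁ − 1/a_t)] = 8381 m/s.
At r₂: circular v_c2 = √(μ/r₂) = 4204 m/s; transfer-apoapsis v_a = √[μ(2/r₂ − 1/a_t)] = 3084 m/s.
Δv₂ = v_c2 − v_a = 1121 m/s.

Δv ≈ 1121 m/s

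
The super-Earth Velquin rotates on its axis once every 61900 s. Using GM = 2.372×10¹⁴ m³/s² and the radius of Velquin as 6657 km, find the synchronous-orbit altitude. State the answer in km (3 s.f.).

h_sync ≈ 21800 km

A synchronous orbit has period T, so by Kepler's third law a = (μT²/4π²)^(1/3).
μT²/4π² = 2.372×10¹⁴ × (6.190×10⁴)² / 39.48 = 2.302×10²² m³.
a = 2.845×10⁷ m = 28448 km.
Altitude h = a − R = 28448 − 6657 = 21791 km.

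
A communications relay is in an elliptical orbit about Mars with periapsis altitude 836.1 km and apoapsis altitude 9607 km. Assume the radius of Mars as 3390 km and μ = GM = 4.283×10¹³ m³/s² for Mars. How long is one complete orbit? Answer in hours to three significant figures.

T ≈ 6.74 hours

r_p = 3390 + 836.1 = 4226.1 km = 4.2261×10⁶ m.
r_a = 3390 + 9607 = 12997 km = 1.2997×10⁷ m.
Semi-major axis a = (r_p + r_a)/2 = (4226.1 + 12997)/2 = 8611.5 km = 8.612×10⁶ m.
By Kepler's third law T = 2π√(a³/μ) = 2π × 3.861×10³ = 2.426×10⁴ s.
= 6.739 hours.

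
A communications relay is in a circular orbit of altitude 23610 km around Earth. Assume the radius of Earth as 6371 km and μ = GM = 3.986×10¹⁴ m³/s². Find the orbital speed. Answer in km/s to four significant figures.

r = 6371 + 23610 = 29981 km = 2.9981×10⁷ m.
For a circular orbit v = √(μ/r) = √(3.986×10¹⁴ / 2.998×10⁷) = √(1.330×10⁷) = 3646 m/s.
That is 3.646 km/s.

v ≈ 3.646 km/s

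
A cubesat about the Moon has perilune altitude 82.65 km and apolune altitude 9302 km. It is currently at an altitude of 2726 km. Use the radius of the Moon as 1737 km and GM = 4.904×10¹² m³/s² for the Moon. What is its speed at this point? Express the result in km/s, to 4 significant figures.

r_p = 1737 + 82.65 = 1819.7 km = 1.8196×10⁶ m.
r_a = 1737 + 9302 = 11039 km = 1.1039×10⁷ m.
r = 1737 + 2726 = 4463.0 km = 4.463×10⁶ m.
Semi-major axis a = (r_p + r_a)/2 = 6429.3 km = 6.429×10⁶ m.
Vis-viva: v² = μ(2/r − 1/a) = 4.904×10¹² × (4.481×10⁻⁷ − 1.555×10⁻⁷) = 1.435×10⁶ m²/s².
v = 1198 m/s = 1.198 km/s.

v ≈ 1.198 km/s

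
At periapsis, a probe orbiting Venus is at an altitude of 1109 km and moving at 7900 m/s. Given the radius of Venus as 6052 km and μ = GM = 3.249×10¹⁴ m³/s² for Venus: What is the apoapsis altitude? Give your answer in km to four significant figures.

apoapsis altitude ≈ 9723 km

r_p = 6052 + 1109 = 7161.0 km = 7.161×10⁶ m.
Specific energy ε = v²/2 − μ/r = -1.417×10⁷ J/kg, so a = −μ/(2ε) = 1.147×10⁷ m.
The apsides satisfy r_p + r_a = 2a, so the apoapsis radius is 2a − r_p = 1.577×10⁷ m = 15775 km.
Apoapsis altitude = 15775 − 6052 = 9722.6 km.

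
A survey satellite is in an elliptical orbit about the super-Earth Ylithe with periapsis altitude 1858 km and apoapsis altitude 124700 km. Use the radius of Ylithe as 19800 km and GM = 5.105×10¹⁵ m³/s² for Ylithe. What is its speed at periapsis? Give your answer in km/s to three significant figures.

v ≈ 20.2 km/s

r_p = 19800 + 1858 = 21658 km = 2.1658×10⁷ m.
r_a = 19800 + 124700 = 144500 km = 1.4450×10⁸ m.
Semi-major axis a = (r_p + r_a)/2 = 83079 km = 8.308×10⁷ m.
Vis-viva: v² = μ(2/r − 1/a) = 5.105×10¹⁵ × (9.234×10⁻⁸ − 1.204×10⁻⁸) = 4.100×10⁸ m²/s².
v = 20250 m/s = 20.25 km/s.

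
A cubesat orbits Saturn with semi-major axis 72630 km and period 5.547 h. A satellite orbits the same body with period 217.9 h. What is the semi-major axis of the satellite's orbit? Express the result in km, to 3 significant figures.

Kepler's third law: a³ ∝ T², so a₂ = a₁ (T₂/T₁)^(2/3).
T₂/T₁ = 39.28, (T₂/T₁)^(2/3) = 11.56.
a₂ = 72630 × 11.56 = 8.393×10⁵ km.

a₂ ≈ 8.39×10⁵ km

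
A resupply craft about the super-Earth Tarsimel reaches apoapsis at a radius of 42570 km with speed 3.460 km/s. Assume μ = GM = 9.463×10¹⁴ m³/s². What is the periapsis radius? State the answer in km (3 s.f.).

periapsis radius ≈ 15700 km

r_a = 4.257×10⁷ m.
Specific energy ε = v²/2 − μ/r = -1.624×10⁷ J/kg, so a = −μ/(2ε) = 2.913×10⁷ m.
The apsides satisfy r_p + r_a = 2a, so the periapsis radius is 2a − r_a = 1.569×10⁷ m = 15687 km.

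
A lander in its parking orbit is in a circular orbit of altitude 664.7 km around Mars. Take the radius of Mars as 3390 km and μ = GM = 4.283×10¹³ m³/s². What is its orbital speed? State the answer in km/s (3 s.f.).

r = 3390 + 664.7 = 4054.7 km = 4.0547×10⁶ m.
For a circular orbit v = √(μ/r) = √(4.283×10¹³ / 4.055×10⁶) = √(1.056×10⁷) = 3250 m/s.
That is 3.250 km/s.

v ≈ 3.25 km/s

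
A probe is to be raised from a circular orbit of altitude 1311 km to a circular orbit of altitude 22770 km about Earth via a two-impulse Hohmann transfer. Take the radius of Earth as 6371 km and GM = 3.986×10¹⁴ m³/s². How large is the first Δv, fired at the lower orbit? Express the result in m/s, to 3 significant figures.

r₁ = 6371 + 1311 = 7682.0 km = 7.6820×10⁶ m.
r₂ = 6371 + 22770 = 29141 km = 2.9141×10⁷ m.
Transfer ellipse a_t = (r₁ + r₂)/2 = 1.841×10⁷ m.
At r₁: circular v_c1 = √(μ/r₁) = 7203 m/s; transfer-perigee v_p = √[μ(2/r₁ − 1/a_t)] = 9062 m/s.
Δv₁ = v_p − v_c1 = 1859 m/s.

Δv ≈ 1860 m/s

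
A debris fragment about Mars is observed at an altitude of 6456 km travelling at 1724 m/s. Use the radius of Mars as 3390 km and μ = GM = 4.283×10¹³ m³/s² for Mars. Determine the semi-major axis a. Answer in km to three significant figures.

a ≈ 7480 km

r = 3390 + 6456 = 9846.0 km = 9.846×10⁶ m.
Specific orbital energy ε = v²/2 − μ/r = (1724)²/2 − 4.283×10¹³/9.846×10⁶ = -2.864×10⁶ J/kg.
Since ε = −μ/(2a), a = −μ/(2ε) = 7.478×10⁶ m = 7477.6 km.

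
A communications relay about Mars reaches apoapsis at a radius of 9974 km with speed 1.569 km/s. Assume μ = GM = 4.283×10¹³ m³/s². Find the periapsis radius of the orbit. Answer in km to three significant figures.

r_a = 9.974×10⁶ m.
Specific energy ε = v²/2 − μ/r = -3.063×10⁶ J/kg, so a = −μ/(2ε) = 6.991×10⁶ m.
The apsides satisfy r_p + r_a = 2a, so the periapsis radius is 2a − r_a = 4.008×10⁶ m = 4007.7 km.

periapsis radius ≈ 4010 km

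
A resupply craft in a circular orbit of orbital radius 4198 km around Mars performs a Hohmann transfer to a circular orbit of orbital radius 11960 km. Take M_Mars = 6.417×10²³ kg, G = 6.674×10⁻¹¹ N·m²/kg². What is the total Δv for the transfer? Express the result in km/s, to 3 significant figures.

Δv_total ≈ 1.22 km/s

μ = GM = 6.674×10⁻¹¹ × 6.417×10²³ = 4.283×10¹³ m³/s².
r₁ = 4198 km = 4.198×10⁶ m.
r₂ = 11960 km = 1.196×10⁷ m.
Transfer ellipse a_t = (r₁ + r₂)/2 = 8.079×10⁶ m.
At r₁: circular v_c1 = √(μ/r₁) = 3194 m/s; transfer-periapsis v_p = √[μ(2/r₁ − 1/a_t)] = 3886 m/s.
Δv₁ = v_p − v_c1 = 692.2 m/s.
At r₂: circular v_c2 = √(μ/r₂) = 1892 m/s; transfer-apoapsis v_a = √[μ(2/r₂ − 1/a_t)] = 1364 m/s.
Δv₂ = v_c2 − v_a = 528.2 m/s.
Total Δv = Δv₁ + Δv₂ = 1220 m/s = 1.220 km/s.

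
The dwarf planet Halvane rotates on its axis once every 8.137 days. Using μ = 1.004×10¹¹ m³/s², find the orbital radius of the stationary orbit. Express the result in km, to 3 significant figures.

T = 8.137 days = 7.030×10⁵ s.
A synchronous orbit has period T, so by Kepler's third law a = (μT²/4π²)^(1/3).
μT²/4π² = 1.004×10¹¹ × (7.030×10⁵)² / 39.48 = 1.257×10²¹ m³.
a = 1.079×10⁷ m = 10792 km.

r_sync ≈ 10800 km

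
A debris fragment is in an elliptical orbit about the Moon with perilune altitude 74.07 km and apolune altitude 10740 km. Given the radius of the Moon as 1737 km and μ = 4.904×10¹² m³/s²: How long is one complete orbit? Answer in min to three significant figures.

T ≈ 903 min

r_p = 1737 + 74.07 = 1811.1 km = 1.8111×10⁶ m.
r_a = 1737 + 10740 = 12477 km = 1.2477×10⁷ m.
Semi-major axis a = (r_p + r_a)/2 = (1811.1 + 12477)/2 = 7144.0 km = 7.144×10⁶ m.
By Kepler's third law T = 2π√(a³/μ) = 2π × 8.623×10³ = 5.418×10⁴ s.
= 903.0 min.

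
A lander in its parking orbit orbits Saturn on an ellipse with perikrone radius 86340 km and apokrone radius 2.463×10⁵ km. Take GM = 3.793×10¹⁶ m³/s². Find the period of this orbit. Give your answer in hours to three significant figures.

T ≈ 19.2 hours

Semi-major axis a = (r_p + r_a)/2 = (86340 + 2.4630×10⁵)/2 = 1.6632×10⁵ km = 1.663×10⁸ m.
By Kepler's third law T = 2π√(a³/μ) = 2π × 1.101×10⁴ = 6.920×10⁴ s.
= 19.22 hours.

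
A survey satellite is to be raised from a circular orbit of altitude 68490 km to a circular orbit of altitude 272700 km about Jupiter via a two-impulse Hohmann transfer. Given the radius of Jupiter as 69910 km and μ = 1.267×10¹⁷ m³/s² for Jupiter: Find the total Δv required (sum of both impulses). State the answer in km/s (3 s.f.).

Δv_total ≈ 10.5 km/s

r₁ = 69910 + 68490 = 138400 km = 1.3840×10⁸ m.
r₂ = 69910 + 272700 = 342610 km = 3.4261×10⁸ m.
Transfer ellipse a_t = (r₁ + r₂)/2 = 2.405×10⁸ m.
At r₁: circular v_c1 = √(μ/r₁) = 30260 m/s; transfer-perijove v_p = √[μ(2/r₁ − 1/a_t)] = 36110 m/s.
Δv₁ = v_p − v_c1 = 5856 m/s.
At r₂: circular v_c2 = √(μ/r₂) = 19230 m/s; transfer-apojove v_a = √[μ(2/r₂ − 1/a_t)] = 14590 m/s.
Δv₂ = v_c2 − v_a = 4642 m/s.
Total Δv = Δv₁ + Δv₂ = 10500 m/s = 10.50 km/s.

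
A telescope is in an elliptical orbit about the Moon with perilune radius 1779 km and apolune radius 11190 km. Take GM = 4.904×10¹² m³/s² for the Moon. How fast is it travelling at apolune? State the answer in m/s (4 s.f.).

Semi-major axis a = (r_p + r_a)/2 = 6484.5 km = 6.484×10⁶ m.
Vis-viva: v² = μ(2/r − 1/a) = 4.904×10¹² × (1.787×10⁻⁷ − 1.542×10⁻⁷) = 1.202×10⁵ m²/s².
v = 346.7 m/s.

v ≈ 346.7 m/s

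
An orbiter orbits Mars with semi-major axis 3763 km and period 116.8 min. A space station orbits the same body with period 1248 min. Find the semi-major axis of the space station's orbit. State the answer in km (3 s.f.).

a₂ ≈ 18300 km

Kepler's third law: a³ ∝ T², so a₂ = a₁ (T₂/T₁)^(2/3).
T₂/T₁ = 10.68, (T₂/T₁)^(2/3) = 4.851.
a₂ = 3763 × 4.851 = 18260 km.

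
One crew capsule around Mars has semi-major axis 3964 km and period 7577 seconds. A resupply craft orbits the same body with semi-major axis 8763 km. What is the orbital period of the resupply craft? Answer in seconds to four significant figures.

Kepler's third law: T² ∝ a³, so T₂ = T₁ (a₂/a₁)^(3/2).
a₂/a₁ = 2.211, (a₂/a₁)^(3/2) = 3.287.
T₂ = 7577 × 3.287 = 24900 seconds.

T₂ ≈ 24900 seconds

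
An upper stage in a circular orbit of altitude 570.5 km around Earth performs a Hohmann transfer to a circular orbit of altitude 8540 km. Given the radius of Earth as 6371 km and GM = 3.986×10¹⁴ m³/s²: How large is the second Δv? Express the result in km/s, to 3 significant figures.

r₁ = 6371 + 570.5 = 6941.5 km = 6.9415×10⁶ m.
r₂ = 6371 + 8540 = 14911 km = 1.4911×10⁷ m.
Transfer ellipse a_t = (r₁ + r₂)/2 = 1.093×10⁷ m.
At r₁: circular v_c1 = √(μ/r₁) = 7578 m/s; transfer-perigee v_p = √[μ(2/r₁ − 1/a_t)] = 8852 m/s.
At r₂: circular v_c2 = √(μ/r₂) = 5170 m/s; transfer-apogee v_a = √[μ(2/r₂ − 1/a_t)] = 4121 m/s.
Δv₂ = v_c2 − v_a = 1049 m/s.
= 1.049 km/s.

Δv ≈ 1.05 km/s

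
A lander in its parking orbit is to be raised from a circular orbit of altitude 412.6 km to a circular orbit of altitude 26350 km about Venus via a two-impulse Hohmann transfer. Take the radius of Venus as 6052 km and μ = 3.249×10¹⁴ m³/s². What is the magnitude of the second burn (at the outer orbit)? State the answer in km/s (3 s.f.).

Δv ≈ 1.34 km/s

r₁ = 6052 + 412.6 = 6464.6 km = 6.4646×10⁶ m.
r₂ = 6052 + 26350 = 32402 km = 3.2402×10⁷ m.
Transfer ellipse a_t = (r₁ + r₂)/2 = 1.943×10⁷ m.
At r₁: circular v_c1 = √(μ/r₁) = 7089 m/s; transfer-periapsis v_p = √[μ(2/r₁ − 1/a_t)] = 9154 m/s.
At r₂: circular v_c2 = √(μ/r₂) = 3167 m/s; transfer-apoapsis v_a = √[μ(2/r₂ − 1/a_t)] = 1826 m/s.
Δv₂ = v_c2 − v_a = 1340 m/s.
= 1.340 km/s.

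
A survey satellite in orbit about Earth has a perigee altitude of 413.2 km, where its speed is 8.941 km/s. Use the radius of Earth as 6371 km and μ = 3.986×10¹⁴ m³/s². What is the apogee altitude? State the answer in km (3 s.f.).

apogee altitude ≈ 8070 km

r_p = 6371 + 413.2 = 6784.2 km = 6.784×10⁶ m.
Specific energy ε = v²/2 − μ/r = -1.878×10⁷ J/kg, so a = −μ/(2ε) = 1.061×10⁷ m.
The apsides satisfy r_p + r_a = 2a, so the apogee radius is 2a − r_p = 1.444×10⁷ m = 14437 km.
Apogee altitude = 14437 − 6371 = 8065.6 km.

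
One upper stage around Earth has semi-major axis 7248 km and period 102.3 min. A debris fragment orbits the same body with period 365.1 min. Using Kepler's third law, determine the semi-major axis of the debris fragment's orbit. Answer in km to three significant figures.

Kepler's third law: a³ ∝ T², so a₂ = a₁ (T₂/T₁)^(2/3).
T₂/T₁ = 3.569, (T₂/T₁)^(2/3) = 2.335.
a₂ = 7248 × 2.335 = 16930 km.

a₂ ≈ 16900 km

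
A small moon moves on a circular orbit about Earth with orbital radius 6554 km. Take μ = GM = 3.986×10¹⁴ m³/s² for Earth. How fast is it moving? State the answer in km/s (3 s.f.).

v ≈ 7.80 km/s

r = 6554 km = 6.554×10⁶ m.
For a circular orbit v = √(μ/r) = √(3.986×10¹⁴ / 6.554×10⁶) = √(6.082×10⁷) = 7799 m/s.
That is 7.799 km/s.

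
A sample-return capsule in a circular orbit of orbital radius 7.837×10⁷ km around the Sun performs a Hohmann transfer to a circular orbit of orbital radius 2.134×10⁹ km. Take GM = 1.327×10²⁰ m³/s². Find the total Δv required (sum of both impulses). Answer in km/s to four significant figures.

Δv_total ≈ 21.79 km/s

r₁ = 7.837×10⁷ km = 7.837×10¹⁰ m.
r₂ = 2.134×10⁹ km = 2.134×10¹² m.
Transfer ellipse a_t = (r₁ + r₂)/2 = 1.106×10¹² m.
At r₁: circular v_c1 = √(μ/r₁) = 41150 m/s; transfer-perihelion v_p = √[μ(2/r₁ − 1/a_t)] = 57150 m/s.
Δv₁ = v_p − v_c1 = 16000 m/s.
At r₂: circular v_c2 = √(μ/r₂) = 7886 m/s; transfer-aphelion v_a = √[μ(2/r₂ − 1/a_t)] = 2099 m/s.
Δv₂ = v_c2 − v_a = 5787 m/s.
Total Δv = Δv₁ + Δv₂ = 21790 m/s = 21.79 km/s.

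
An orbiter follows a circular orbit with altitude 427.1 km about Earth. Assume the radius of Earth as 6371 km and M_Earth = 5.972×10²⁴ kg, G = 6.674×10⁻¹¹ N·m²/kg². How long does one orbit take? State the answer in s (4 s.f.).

T ≈ 5578 s

μ = GM = 6.674×10⁻¹¹ × 5.972×10²⁴ = 3.986×10¹⁴ m³/s².
r = 6371 + 427.1 = 6798.1 km = 6.7981×10⁶ m.
Kepler's third law: T = 2π√(r³/μ) = 2π√((6.798×10⁶)³ / 3.986×10¹⁴).
r³/μ = 7.882×10⁵ s², so T = 2π × 8.878×10² = 5.578×10³ s.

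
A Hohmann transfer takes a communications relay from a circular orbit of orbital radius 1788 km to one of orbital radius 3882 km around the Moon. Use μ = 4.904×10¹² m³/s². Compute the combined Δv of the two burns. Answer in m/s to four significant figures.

r₁ = 1788 km = 1.788×10⁶ m.
r₂ = 3882 km = 3.882×10⁶ m.
Transfer ellipse a_t = (r₁ + r₂)/2 = 2.835×10⁶ m.
At r₁: circular v_c1 = √(μ/r₁) = 1656 m/s; transfer-perilune v_p = √[μ(2/r₁ − 1/a_t)] = 1938 m/s.
Δv₁ = v_p − v_c1 = 281.8 m/s.
At r₂: circular v_c2 = √(μ/r₂) = 1124 m/s; transfer-apolune v_a = √[μ(2/r₂ − 1/a_t)] = 892.6 m/s.
Δv₂ = v_c2 − v_a = 231.4 m/s.
Total Δv = Δv₁ + Δv₂ = 513.2 m/s.

Δv_total ≈ 513.2 m/s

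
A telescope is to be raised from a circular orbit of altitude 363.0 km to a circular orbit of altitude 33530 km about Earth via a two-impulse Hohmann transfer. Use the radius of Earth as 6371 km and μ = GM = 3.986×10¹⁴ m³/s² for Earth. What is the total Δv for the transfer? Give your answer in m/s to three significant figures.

r₁ = 6371 + 363.0 = 6734.0 km = 6.7340×10⁶ m.
r₂ = 6371 + 33530 = 39901 km = 3.9901×10⁷ m.
Transfer ellipse a_t = (r₁ + r₂)/2 = 2.332×10⁷ m.
At r₁: circular v_c1 = √(μ/r₁) = 7694 m/s; transfer-perigee v_p = √[μ(2/r₁ − 1/a_t)] = 10060 m/s.
Δv₁ = v_p − v_c1 = 2371 m/s.
At r₂: circular v_c2 = √(μ/r₂) = 3161 m/s; transfer-apogee v_a = √[μ(2/r₂ − 1/a_t)] = 1699 m/s.
Δv₂ = v_c2 − v_a = 1462 m/s.
Total Δv = Δv₁ + Δv₂ = 3833 m/s.

Δv_total ≈ 3830 m/s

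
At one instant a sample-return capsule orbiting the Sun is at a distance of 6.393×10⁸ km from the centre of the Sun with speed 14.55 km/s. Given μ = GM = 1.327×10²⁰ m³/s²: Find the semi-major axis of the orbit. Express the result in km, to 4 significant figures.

r = 6.393×10¹¹ m.
Specific orbital energy ε = v²/2 − μ/r = (14550)²/2 − 1.327×10²⁰/6.393×10¹¹ = -1.017×10⁸ J/kg.
Since ε = −μ/(2a), a = −μ/(2ε) = 6.523×10¹¹ m = 6.5228×10⁸ km.

a ≈ 6.523×10⁸ km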